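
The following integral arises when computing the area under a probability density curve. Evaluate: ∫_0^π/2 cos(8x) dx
Antiderivative: sin(8x)/8
Evaluate at bounds: [sin(8·π/2)/8] - [sin(8·0)/8]
= ((0) - (0))/8 = 0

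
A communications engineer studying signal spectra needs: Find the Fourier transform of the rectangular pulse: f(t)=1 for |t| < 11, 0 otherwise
F(omega) = integral from -11 to 11 of e^(-j * omega * t) dt
= 2 * sin(11 * omega)/omega = 22 * sinc(11 * omega/pi)

Answer: 2 * sin(11 * omega)/omega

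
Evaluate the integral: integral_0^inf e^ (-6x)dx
integral_0^inf e^(-6x) dx=[-1/6 * e^(-6x)]_0^inf
=0 - (-1/6)=1/6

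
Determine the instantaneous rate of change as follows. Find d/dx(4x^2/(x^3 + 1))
Quotient rule: (f/g)' = (f'g - fg')/g²
f = 4x^2, f' = 8x
g = x^3+1, g' = 3x^2

Answer: (8x·(x^3+1)-12x^4)/(x^3+1)²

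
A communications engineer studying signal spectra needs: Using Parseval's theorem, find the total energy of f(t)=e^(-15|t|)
Parseval's theorem: E=integral |f(t)|^2 dt=(1/2pi) integral |F(omega)|^2 domega
E=integral_{-inf}^{inf} e^(-30|t|) dt=2*integral_0^inf e^(-30t) dt=2/(2*15)=1/15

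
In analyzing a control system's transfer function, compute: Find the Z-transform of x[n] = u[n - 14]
Using the time-shift property: Z{u[n-14]} = z^(-14)*z/(z-1)
= z^(-13)/(z-1)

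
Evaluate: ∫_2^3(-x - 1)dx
Step 1: Find antiderivative F(x) = (-1/2)x^2 - x
Step 2: F(3) - F(2) = -15/2 - (-4) = -7/2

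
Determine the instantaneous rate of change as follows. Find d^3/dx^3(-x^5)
Apply power rule 3 times:
d^1: -5x^4
d^2: -20x^3
d^3: -60x^2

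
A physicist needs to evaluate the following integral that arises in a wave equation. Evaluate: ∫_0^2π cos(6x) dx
Antiderivative: sin(6x)/6
Evaluate at bounds: [sin(6·2π)/6] - [sin(6·0)/6]
=((0) - (0))/6=0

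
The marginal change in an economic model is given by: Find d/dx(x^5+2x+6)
Power rule: d/dx(ax^n)=n·a·x^(n-1)
Term by term: 5·x^4 + 2

Answer: 5x^4 + 2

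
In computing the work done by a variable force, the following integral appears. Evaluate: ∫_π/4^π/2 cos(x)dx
Antiderivative: sin(x)
Evaluate at bounds: [sin(1·π/2)/1] - [sin(1·π/4)/1]
= ((1) - (√2/2))/1 = 1 - √2/2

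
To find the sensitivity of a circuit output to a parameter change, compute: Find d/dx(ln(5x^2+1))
Chain rule: d/dx[ln(u)]=u'/u where u=5x^2 + 1
u'=10x

Answer: (10x)/(5x^2 + 1)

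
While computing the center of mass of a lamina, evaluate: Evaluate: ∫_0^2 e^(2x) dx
Antiderivative: (1/2)e^(2x)
Evaluate: (1/2)(e^4 - 1)

Answer: (e^4 - 1)/2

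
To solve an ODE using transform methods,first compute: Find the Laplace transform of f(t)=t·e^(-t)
L{t·e^(at)}=1/(s-a)²
L{t·e^(-t)}=1/(s+1)²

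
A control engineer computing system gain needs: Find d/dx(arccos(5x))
d/dx[arccos(u)]=-u'/√(1-u²), u=5x, u'=5

Answer: -5/√(1 - 25x²)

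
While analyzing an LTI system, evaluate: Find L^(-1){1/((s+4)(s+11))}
Partial fractions: 1/((s+4)(s+11)) = A/(s+4)+B/(s+11)
Cover-up: A = 1/(s+11)|_{s = -4} = 1/7; B = 1/(s+4)|_{s = -11} = -1/7
L^(-1) = (1/7)e^(-4t) - (1/7)e^(-11t)

Answer: (1/7)(e^(-4t) - e^(-11t))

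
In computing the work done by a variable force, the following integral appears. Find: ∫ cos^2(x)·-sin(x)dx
Let u=cos(x), du=-sin(x) dx
∫ u^2 du=u^3/3 + C

Answer: cos^3(x)/3 + C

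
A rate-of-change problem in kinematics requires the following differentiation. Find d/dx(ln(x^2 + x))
Chain rule: d/dx[ln(u)]=u'/u where u=x^2 + x
u'=2x + 1

Answer: (2x + 1)/(x^2 + x)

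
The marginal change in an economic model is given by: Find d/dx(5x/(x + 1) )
Quotient rule: (f/g)'=(f'g - fg')/g²
f=5x, f'=5
g=x + 1, g'=1

Answer: (5·(x + 1) - 5x)/(x + 1)²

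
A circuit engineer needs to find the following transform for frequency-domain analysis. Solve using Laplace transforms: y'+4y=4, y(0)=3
Take L of both sides: sY(s)-3+4Y(s) = 4/s
Y(s)(s+4) = 4/s+3
Y(s) = 4/(s(s+4))+3/(s+4)
Partial fractions: 4/(s(s+4)) = 1/s - 1/(s+4)
So Y(s) = 1/s+2/(s+4)
Inverse transform (L^(-1){1/s} = 1, L^(-1){1/(s+4)} = e^(-4t)):

Answer: y(t) = 1+2·e^(-4t)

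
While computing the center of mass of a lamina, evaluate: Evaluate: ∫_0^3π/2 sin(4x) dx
Antiderivative: -cos(4x)/4
Evaluate at bounds: [-cos(4·3π/2)/4] - [-cos(4·0)/4]
= (-(1)+(1))/4 = 0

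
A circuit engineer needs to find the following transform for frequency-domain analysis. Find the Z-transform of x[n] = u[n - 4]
Using the time-shift property: Z{u[n-4]}=z^(-4)*z/(z-1)
=z^(-3)/(z-1)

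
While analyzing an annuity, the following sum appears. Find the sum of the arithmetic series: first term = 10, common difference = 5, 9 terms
Last term: a_n=10+(9-1)·5=50
Sum=n(a_1+a_n)/2=9(10+50)/2=270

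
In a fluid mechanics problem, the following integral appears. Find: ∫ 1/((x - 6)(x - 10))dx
Partial fractions: 1/((x-6)(x-10)) = A/(x-6)+B/(x-10)
A = -1/4, B = 1/4
∫ [-1/4· 1/(x-6)+1/4· 1/(x-10)] dx
= (1/4)[ln|x-10| - ln|x-6|]+C

Answer: (1/4)·ln|(x-10)/(x-6)|+C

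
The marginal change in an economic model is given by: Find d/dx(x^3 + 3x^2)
Power rule: d/dx(ax^n)=n·a·x^(n-1)
Term by term: 3·x^2+6·x

Answer: 3x^2+6x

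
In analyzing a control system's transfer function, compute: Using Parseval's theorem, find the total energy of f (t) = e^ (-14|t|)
Parseval's theorem: E = integral |f(t)|^2 dt = (1/2pi) integral |F(omega)|^2 domega
E = integral_{-inf}^{inf} e^(-28|t|) dt = 2 * integral_0^inf e^(-28t) dt = 2/(2 * 14) = 1/14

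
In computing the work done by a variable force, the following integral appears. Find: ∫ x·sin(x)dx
By parts: u=x, dv=sin(x) dx
du=dx, v=-cos(x)
=-x·cos(x) + sin(x) + C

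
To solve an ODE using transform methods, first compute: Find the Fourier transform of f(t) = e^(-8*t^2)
The Fourier transform of a Gaussian e^(-a * t^2) is sqrt(pi/a) * e^(-omega^2/(4a)).
With a=8: F(omega)=sqrt(pi/8) * e^(-omega^2/32)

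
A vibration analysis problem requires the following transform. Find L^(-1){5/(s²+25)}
L^(-1){w/(s²+w²)}=sin(wt)
Here w=5

Answer: sin(5t)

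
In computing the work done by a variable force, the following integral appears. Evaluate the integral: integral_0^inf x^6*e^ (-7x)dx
This is a Gamma integral. Substitute u=7x (du=7 dx):
integral_0^inf x^6 * e^(-7x) dx=(1/7^7) integral_0^inf u^6 * e^(-u) du
=Gamma(7)/7^7=6!/7^7=720/823543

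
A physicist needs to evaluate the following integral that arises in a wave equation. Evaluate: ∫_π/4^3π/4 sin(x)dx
Antiderivative: -cos(x)
Evaluate at bounds: [-cos(1·3π/4)/1] - [-cos(1·π/4)/1]
= (-(-√2/2)+(√2/2))/1 = √2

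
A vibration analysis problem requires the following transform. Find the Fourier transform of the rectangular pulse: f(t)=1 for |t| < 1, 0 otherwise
F(omega) = integral from -1 to 1 of e^(-j*omega*t) dt
= 2*sin(1*omega)/omega = 2*sinc(1*omega/pi)

Answer: 2*sin(1*omega)/omega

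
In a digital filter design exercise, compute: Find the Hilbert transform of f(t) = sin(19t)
The Hilbert transform shifts each frequency component by -pi/2.
H{sin(wt)}=-cos(wt)
With w=19: H{sin(19t)}=-cos(19t)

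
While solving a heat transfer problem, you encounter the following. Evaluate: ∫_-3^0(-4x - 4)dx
Step 1: Find antiderivative F(x)=-2x^2 - 4x
Step 2: F(0) - F(-3)=0 - (-6)=6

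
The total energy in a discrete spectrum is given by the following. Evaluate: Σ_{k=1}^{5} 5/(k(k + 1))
Partial fractions: 5/(k(k+1))=5/k - 5/(k+1)
Telescoping sum: 5(1-1/6)=5·5/6

Answer: 25/6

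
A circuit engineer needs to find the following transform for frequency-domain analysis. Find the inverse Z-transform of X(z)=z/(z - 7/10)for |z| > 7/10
Standard pair: z/(z-a) <-> a^n * u[n] for causal signals
With a = 7/10: x[n] = (7/10)^n * u[n]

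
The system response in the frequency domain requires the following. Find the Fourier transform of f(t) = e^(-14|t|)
Using the standard pair: F{e^(-a|t|)} = 2a/(a^2 + omega^2)
With a = 14: F(omega) = 28/(196 + omega^2)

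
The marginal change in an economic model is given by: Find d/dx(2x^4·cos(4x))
Product rule: (fg)' = f'g + fg'
f = 2x^4, f' = 8x^3
g = cos(4x), g' = -4·sin(4x)

Answer: 8x^3·cos(4x) - 8x^4·sin(4x)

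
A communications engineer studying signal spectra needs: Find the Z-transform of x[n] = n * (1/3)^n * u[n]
Using the property Z{n*a^n*u[n]}=az/(z-a)^2
With a=1/3: X(z)=(1/3)z/(z - 1/3)^2, |z| > 1/3

Answer: (1/3)z/(z - 1/3)^2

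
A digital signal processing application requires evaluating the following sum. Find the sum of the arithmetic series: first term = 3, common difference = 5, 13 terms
Last term: a_n = 3 + (13 - 1)·5 = 63
Sum = n(a_1 + a_n)/2 = 13(3 + 63)/2 = 429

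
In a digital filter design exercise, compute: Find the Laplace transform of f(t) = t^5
L{t^n}=n!/s^(n+1)
L{t^5}=5!/s^6=120/s^6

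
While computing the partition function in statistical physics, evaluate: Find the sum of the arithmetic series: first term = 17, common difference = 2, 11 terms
Last term: a_n = 17+(11-1)·2 = 37
Sum = n(a_1+a_n)/2 = 11(17+37)/2 = 297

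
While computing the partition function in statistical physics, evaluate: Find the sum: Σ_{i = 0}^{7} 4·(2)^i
Geometric series: S=a(1 - r^n)/(1 - r)
a=4, r=2, n=8
S=4(1-256)/-1=1020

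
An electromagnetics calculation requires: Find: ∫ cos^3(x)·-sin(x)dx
Let u = cos(x), du = -sin(x) dx
∫ u^3 du = u^4/4+C

Answer: cos^4(x)/4+C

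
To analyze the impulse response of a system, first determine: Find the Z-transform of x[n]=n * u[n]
Standard pair: Z{n * u[n]} = z/(z-1)^2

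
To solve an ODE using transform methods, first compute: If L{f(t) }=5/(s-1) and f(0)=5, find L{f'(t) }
L{f'(t)} = s·F(s) - f(0) = 5s/(s-1)-5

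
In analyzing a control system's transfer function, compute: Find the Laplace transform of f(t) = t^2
L{t^n}=n!/s^(n+1)
L{t^2}=2!/s^3=2/s^3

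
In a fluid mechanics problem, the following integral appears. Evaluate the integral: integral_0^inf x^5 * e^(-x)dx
This is a Gamma integral. Substitute u=1x:
integral_0^inf x^5*e^(-x) dx=(1/1^6) integral_0^inf u^5*e^(-u) du
=Gamma(6)/1^6=5!/1^6=120/1

Answer: 120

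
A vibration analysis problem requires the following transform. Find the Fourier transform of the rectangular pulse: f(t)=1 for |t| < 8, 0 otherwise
F(omega)=integral from -8 to 8 of e^(-j*omega*t) dt
=2*sin(8*omega)/omega=16*sinc(8*omega/pi)

Answer: 2*sin(8*omega)/omega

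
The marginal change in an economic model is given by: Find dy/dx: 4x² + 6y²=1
Differentiate: 8x+12y·(dy/dx)=0
dy/dx=-8x/(12y)=-(2/3)·(x/y)

Answer: dy/dx=-(2/3)·(x/y)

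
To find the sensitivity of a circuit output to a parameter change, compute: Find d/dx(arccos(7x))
d/dx[arccos(u)] = -u'/√(1-u²), u = 7x, u' = 7

Answer: -7/√(1 - 49x²)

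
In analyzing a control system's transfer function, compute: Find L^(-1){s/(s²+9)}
L^(-1){s/(s² + w²)}=cos(wt)
Here w=3

Answer: cos(3t)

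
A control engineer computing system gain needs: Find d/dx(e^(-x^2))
Chain rule: d/dx[e^u]=e^u · u' where u=-x^2
u'=-2x

Answer: -2x·e^(-x^2)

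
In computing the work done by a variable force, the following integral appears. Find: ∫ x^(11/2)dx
Power rule: ∫ x^(11/2) dx = x^(13/2)/(13/2) + C

Answer: (2/13)·x^(13/2) + C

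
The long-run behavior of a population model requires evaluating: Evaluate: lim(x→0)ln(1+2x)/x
L'Hôpital (0/0): lim 2/(1+2x) / 1=2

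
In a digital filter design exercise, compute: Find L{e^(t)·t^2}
First shifting: L{e^(at)f(t)}=F(s-a)
L{t^2}=2/s^3
Shift s → s-1: 2/(s-1)^3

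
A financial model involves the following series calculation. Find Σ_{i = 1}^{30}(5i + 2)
=5·Σ i+2·30=5·465+60=2385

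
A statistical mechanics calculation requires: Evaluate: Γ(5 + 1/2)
Γ(n+1/2)=(2n)!√π/(4^n·n!)
=3628800√π/(1024·120)=(945/32)·√π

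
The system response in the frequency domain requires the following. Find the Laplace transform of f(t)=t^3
L{t^n}=n!/s^(n + 1)
L{t^3}=3!/s^4=6/s^4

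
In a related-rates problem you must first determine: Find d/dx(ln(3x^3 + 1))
Chain rule: d/dx[ln(u)]=u'/u where u=3x^3+1
u'=9x^2

Answer: (9x^2)/(3x^3+1)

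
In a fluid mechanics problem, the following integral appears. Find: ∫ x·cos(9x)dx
By parts: u=x, dv=cos(9x) dx
du=dx, v=sin(9x)/9
=x·sin(9x)/9+cos(9x)/9²+C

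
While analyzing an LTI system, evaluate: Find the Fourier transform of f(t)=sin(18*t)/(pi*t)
sin(W*t)/(pi*t)=(W/pi)*sinc(W*t/pi) is the impulse response of the ideal low-pass filter with cutoff W (here W=18).
Its Fourier transform is a rectangular function:
F(omega)=1 for |omega| < 18, 0 otherwise

Answer: rect(omega/36) [i.e., 1 for |omega| < 18, 0 otherwise]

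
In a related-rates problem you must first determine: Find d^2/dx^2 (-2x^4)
Apply power rule 2 times:
d^1: -8x^3
d^2: -24x^2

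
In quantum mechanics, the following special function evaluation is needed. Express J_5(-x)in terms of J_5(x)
For integer n: J_n(-x)=(-1)^n J_n(x)
With n=5: J_5(-x)=(-1)^5 J_5(x)=-J_5(x)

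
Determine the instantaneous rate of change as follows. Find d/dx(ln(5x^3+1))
Chain rule: d/dx[ln(u)]=u'/u where u=5x^3 + 1
u'=15x^2

Answer: (15x^2)/(5x^3 + 1)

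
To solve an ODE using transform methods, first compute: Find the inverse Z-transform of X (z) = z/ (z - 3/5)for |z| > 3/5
Standard pair: z/(z-a) <-> a^n * u[n] for causal signals
With a=3/5: x[n]=(3/5)^n * u[n]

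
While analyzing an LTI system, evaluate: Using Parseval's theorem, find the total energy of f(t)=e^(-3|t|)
Parseval's theorem: E = integral |f(t)|^2 dt = (1/2pi) integral |F(omega)|^2 domega
E = integral_{-inf}^{inf} e^(-6|t|) dt = 2*integral_0^inf e^(-6t) dt = 2/(2*3) = 1/3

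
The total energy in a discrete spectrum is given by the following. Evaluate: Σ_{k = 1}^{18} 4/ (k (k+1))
Partial fractions: 4/(k(k + 1)) = 4/k - 4/(k + 1)
Telescoping sum: 4(1 - 1/19) = 4·18/19

Answer: 72/19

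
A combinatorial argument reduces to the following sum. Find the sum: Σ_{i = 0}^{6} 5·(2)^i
Geometric series: S = a(1 - r^n)/(1 - r)
a = 5, r = 2, n = 7
S = 5(1 - 128)/-1 = 635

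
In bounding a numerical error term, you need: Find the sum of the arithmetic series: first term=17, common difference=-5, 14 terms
Last term: a_n = 17 + (14 - 1)·-5 = -48
Sum = n(a_1 + a_n)/2 = 14(17 + (-48))/2 = -217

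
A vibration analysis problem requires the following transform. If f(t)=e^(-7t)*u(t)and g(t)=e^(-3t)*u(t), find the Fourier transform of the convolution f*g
By the convolution theorem: F{f*g} = F(omega)*G(omega)
F(omega) = 1/(7+j*omega), G(omega) = 1/(3+j*omega)
F{f*g} = 1/((7+j*omega)(3+j*omega))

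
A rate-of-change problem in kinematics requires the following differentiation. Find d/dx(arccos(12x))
d/dx[arccos(u)]=-u'/√(1-u²), u=12x, u'=12

Answer: -12/√(1-144x²)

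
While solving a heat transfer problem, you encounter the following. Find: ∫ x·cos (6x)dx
By parts: u=x, dv=cos(6x) dx
du=dx, v=sin(6x)/6
=x·sin(6x)/6+cos(6x)/6²+C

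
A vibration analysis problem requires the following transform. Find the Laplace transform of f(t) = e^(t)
L{e^(at)}=1/(s-a)
L{e^(t)}=1/(s-1)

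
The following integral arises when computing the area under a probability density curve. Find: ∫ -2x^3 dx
Using power rule: ∫ -2x^3 dx=-2/4 x^4+C=(-1/2)x^4+C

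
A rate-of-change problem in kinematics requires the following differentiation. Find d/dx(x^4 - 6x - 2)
Power rule: d/dx(ax^n)=n·a·x^(n-1)
Term by term: 4·x^3 - 6

Answer: 4x^3 - 6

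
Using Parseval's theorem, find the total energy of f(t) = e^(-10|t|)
Parseval's theorem: E=integral |f(t)|^2 dt=(1/2pi) integral |F(omega)|^2 domega
E=integral_{-inf}^{inf} e^(-20|t|) dt=2 * integral_0^inf e^(-20t) dt=2/(2 * 10)=1/10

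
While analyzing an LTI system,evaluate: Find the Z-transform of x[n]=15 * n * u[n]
Z{n * u[n]} = z/(z-1)^2
By linearity: Z{15 * n * u[n]} = 15z/(z-1)^2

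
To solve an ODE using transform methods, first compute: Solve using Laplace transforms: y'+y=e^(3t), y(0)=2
Take L: sY - 2+Y=1/(s-3)
Y(s+1)=1/(s-3)+2
Y=1/((s-3)(s+1))+2/(s+1)
Partial fractions: 1/((s-3)(s+1))=(1/4)/(s-3) - (1/4)/(s+1)
So Y=(1/4)/(s-3)+(7/4)/(s+1)
Inverse Laplace transform (L^(-1){1/(s-3)}=e^(3t), L^(-1){1/(s+1)}=e^(-t)):

Answer: y(t)=(1/4)·e^(3t)+(7/4)·e^(-t)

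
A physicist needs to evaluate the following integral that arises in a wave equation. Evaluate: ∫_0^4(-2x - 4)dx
Step 1: Find antiderivative F(x) = -x^2 - 4x
Step 2: F(4) - F(0) = -32 - (0) = -32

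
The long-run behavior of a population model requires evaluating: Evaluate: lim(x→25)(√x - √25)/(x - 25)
Multiply by conjugate (√x + √25)/(√x + √25):
= (x - 25)/((x - 25)(√x + √25)) = 1/(√x + √25)
As x → 25: 1/(2√25)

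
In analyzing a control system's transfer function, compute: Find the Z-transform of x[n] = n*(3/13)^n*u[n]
Using the property Z{n * a^n * u[n]} = az/(z-a)^2
With a = 3/13: X(z) = (3/13)z/(z - 3/13)^2, |z| > 3/13

Answer: (3/13)z/(z - 3/13)^2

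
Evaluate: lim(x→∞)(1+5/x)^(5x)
Rewrite as [(1+5/x)^x]^5.
lim(1+5/x)^x=e^5, so limit=(e^5)^5=e^25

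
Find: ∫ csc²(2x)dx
Since d/dx[-cot(2x)]=2csc²(2x), integral=-cot(2x)/2 + C

Answer: (-1/2)cot(2x) + C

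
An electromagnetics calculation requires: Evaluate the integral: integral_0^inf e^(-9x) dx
integral_0^inf e^(-9x) dx = [-1/9*e^(-9x)]_0^inf
= 0 - (-1/9) = 1/9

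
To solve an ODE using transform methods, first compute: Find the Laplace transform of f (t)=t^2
L{t^n}=n!/s^(n + 1)
L{t^2}=2!/s^3=2/s^3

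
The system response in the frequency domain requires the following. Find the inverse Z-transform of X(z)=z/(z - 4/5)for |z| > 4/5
Standard pair: z/(z-a) <-> a^n*u[n] for causal signals
With a=4/5: x[n]=(4/5)^n*u[n]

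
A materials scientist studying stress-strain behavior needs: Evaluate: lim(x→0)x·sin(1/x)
Squeeze theorem: -|x| ≤ x·sin(1/x) ≤ |x|
Since x → 0 as x → 0, by squeeze theorem the limit is 0

Answer: 0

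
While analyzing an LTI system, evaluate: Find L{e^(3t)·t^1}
First shifting: L{e^(at)f(t)} = F(s-a)
L{t^1} = 1/s^2
Shift s → s-3: 1/(s-3)^2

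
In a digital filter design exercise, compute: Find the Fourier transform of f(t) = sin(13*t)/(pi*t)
sin(W*t)/(pi*t) = (W/pi)*sinc(W*t/pi) is the impulse response of the ideal low-pass filter with cutoff W (here W = 13).
Its Fourier transform is a rectangular function:
F(omega) = 1 for |omega| < 13, 0 otherwise

Answer: rect(omega/26) [i.e., 1 for |omega| < 13, 0 otherwise]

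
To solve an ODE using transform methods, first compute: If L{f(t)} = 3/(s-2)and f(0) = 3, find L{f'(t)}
L{f'(t)}=s·F(s) - f(0)=3s/(s-2) - 3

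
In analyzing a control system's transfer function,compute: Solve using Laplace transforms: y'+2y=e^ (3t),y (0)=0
Take L: sY - 0+2Y=1/(s-3)
Y(s+2)=1/(s-3)+0
Y=1/((s-3)(s+2))+0/(s+2)
Partial fractions: 1/((s-3)(s+2))=(1/5)/(s-3) - (1/5)/(s+2)
So Y=(1/5)/(s-3) - (1/5)/(s+2)
Inverse Laplace transform (L^(-1){1/(s-3)}=e^(3t), L^(-1){1/(s+2)}=e^(-2t)):

Answer: y(t)=(1/5)·e^(3t) - (1/5)·e^(-2t)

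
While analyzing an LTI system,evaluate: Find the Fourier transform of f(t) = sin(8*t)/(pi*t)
sin(W*t)/(pi*t)=(W/pi)*sinc(W*t/pi) is the impulse response of the ideal low-pass filter with cutoff W (here W=8).
Its Fourier transform is a rectangular function:
F(omega)=1 for |omega| < 8, 0 otherwise

Answer: rect(omega/16) [i.e., 1 for |omega| < 8, 0 otherwise]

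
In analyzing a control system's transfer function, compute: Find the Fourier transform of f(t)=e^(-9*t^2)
The Fourier transform of a Gaussian e^(-a*t^2) is sqrt(pi/a)*e^(-omega^2/(4a)).
With a = 9: F(omega) = sqrt(pi)/3*e^(-omega^2/36)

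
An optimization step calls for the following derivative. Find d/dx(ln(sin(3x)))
Chain rule: d/dx[ln(u)]=u'/u where u=sin(3x)
u'=3cos(3x)

Answer: (3cos(3x))/(sin(3x))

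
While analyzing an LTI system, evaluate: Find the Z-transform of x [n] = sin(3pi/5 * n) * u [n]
Z{sin(w0 * n) * u[n]} = z * sin(w0)/(z^2 - 2z * cos(w0) + 1)
With w0 = 3pi/5: X(z) = z * sin(3pi/5)/(z^2 - 2z * cos(3pi/5) + 1)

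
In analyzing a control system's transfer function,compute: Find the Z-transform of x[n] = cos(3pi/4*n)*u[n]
Z{cos(w0*n)*u[n]}=z(z - cos(w0))/(z^2-2z*cos(w0)+1)
With w0=3pi/4: X(z)=z(z - cos(3pi/4))/(z^2-2z*cos(3pi/4)+1)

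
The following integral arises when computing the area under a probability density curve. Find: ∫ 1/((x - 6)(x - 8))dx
Partial fractions: 1/((x-6)(x-8))=A/(x-6) + B/(x-8)
A=-1/2, B=1/2
∫ [-1/2· 1/(x-6) + 1/2· 1/(x-8)] dx
=(1/2)[ln|x-8| - ln|x-6|] + C

Answer: (1/2)·ln|(x-8)/(x-6)| + C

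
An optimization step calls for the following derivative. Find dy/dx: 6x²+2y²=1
Differentiate: 12x + 4y·(dy/dx) = 0
dy/dx = -12x/(4y) = -3·(x/y)

Answer: dy/dx = -3·(x/y)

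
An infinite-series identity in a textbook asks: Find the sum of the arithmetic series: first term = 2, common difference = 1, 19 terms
Last term: a_n = 2 + (19 - 1)·1 = 20
Sum = n(a_1 + a_n)/2 = 19(2 + 20)/2 = 209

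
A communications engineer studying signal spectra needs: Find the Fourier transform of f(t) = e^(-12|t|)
Using the standard pair: F{e^(-a|t|)} = 2a/(a^2+omega^2)
With a = 12: F(omega) = 24/(144+omega^2)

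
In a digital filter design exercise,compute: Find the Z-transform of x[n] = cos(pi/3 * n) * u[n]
Z{cos(w0 * n) * u[n]} = z(z - cos(w0))/(z^2 - 2z * cos(w0) + 1)
With w0 = pi/3: X(z) = z(z - cos(pi/3))/(z^2 - 2z * cos(pi/3) + 1)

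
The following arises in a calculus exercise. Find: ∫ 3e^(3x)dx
Since d/dx[e^(3x)] = 3e^(3x), we get 1 e^(3x) + C

Answer: e^(3x) + C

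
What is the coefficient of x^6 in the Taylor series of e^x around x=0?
Taylor series of e^x=Σ x^n/n!
Coefficient of x^6=1/6!=1/720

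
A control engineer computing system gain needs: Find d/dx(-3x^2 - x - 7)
Power rule: d/dx(ax^n) = n·a·x^(n-1)
Term by term: -6·x - 1

Answer: -6x - 1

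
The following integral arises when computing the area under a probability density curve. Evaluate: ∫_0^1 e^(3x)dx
Antiderivative: (1/3)e^(3x)
Evaluate: (1/3)(e^3 - 1)

Answer: (e^3 - 1)/3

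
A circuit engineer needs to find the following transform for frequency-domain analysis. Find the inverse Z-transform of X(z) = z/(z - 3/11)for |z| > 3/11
Standard pair: z/(z-a) <-> a^n * u[n] for causal signals
With a = 3/11: x[n] = (3/11)^n * u[n]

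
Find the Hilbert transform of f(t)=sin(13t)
The Hilbert transform shifts each frequency component by -pi/2.
H{sin(wt)}=-cos(wt)
With w=13: H{sin(13t)}=-cos(13t)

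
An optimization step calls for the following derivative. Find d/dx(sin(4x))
Chain rule: d/dx[sin(u)] = cos(u)·u' where u = 4x
u' = 4

Answer: 4·cos(4x)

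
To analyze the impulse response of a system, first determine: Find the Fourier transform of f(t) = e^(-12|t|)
Using the standard pair: F{e^(-a|t|)}=2a/(a^2+omega^2)
With a=12: F(omega)=24/(144+omega^2)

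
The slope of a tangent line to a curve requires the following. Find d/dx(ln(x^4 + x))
Chain rule: d/dx[ln(u)] = u'/u where u = x^4 + x
u' = 4x^3 + 1

Answer: (4x^3 + 1)/(x^4 + x)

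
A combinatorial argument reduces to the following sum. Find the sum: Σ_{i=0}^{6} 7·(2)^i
Geometric series: S=a(1 - r^n)/(1 - r)
a=7, r=2, n=7
S=7(1 - 128)/-1=889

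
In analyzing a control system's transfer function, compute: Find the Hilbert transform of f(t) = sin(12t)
The Hilbert transform shifts each frequency component by -pi/2.
H{sin(wt)} = -cos(wt)
With w = 12: H{sin(12t)} = -cos(12t)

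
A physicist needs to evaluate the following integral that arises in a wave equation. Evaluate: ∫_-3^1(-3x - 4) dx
Step 1: Find antiderivative F(x)=(-3/2)x^2-4x
Step 2: F(1) - F(-3)=-11/2 - (-3/2)=-4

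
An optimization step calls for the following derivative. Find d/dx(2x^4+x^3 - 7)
Power rule: d/dx(ax^n) = n·a·x^(n-1)
Term by term: 8·x^3 + 3·x^2

Answer: 8x^3 + 3x^2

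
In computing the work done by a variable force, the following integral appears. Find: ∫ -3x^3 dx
Using power rule: ∫ -3x^3 dx=-3/4 x^4+C=(-3/4)x^4+C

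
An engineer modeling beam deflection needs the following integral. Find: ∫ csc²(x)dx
Since d/dx[-cot(x)]=csc²(x), integral=-cot(x)+C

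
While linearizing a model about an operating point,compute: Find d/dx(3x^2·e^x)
Product rule: (fg)'=f'g + fg'
f=3x^2, f'=6x
g=e^x, g'=e^x

Answer: 6x·e^x + 3x^2·e^x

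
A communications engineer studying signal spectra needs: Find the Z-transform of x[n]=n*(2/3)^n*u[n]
Using the property Z{n * a^n * u[n]} = az/(z-a)^2
With a = 2/3: X(z) = (2/3)z/(z - 2/3)^2, |z| > 2/3

Answer: (2/3)z/(z - 2/3)^2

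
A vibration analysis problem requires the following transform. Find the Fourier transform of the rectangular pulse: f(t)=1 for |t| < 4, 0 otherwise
F(omega)=integral from -4 to 4 of e^(-j * omega * t) dt
=2 * sin(4 * omega)/omega=8 * sinc(4 * omega/pi)

Answer: 2 * sin(4 * omega)/omega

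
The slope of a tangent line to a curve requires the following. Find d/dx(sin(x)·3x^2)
Product rule: (fg)'=f'g + fg'
f=sin(x), f'=cos(x)
g=3x^2, g'=6x

Answer: 3·cos(x)·x^2 + 6·sin(x)·x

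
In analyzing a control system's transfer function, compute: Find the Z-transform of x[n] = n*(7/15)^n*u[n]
Using the property Z{n * a^n * u[n]} = az/(z-a)^2
With a = 7/15: X(z) = (7/15)z/(z - 7/15)^2, |z| > 7/15

Answer: (7/15)z/(z - 7/15)^2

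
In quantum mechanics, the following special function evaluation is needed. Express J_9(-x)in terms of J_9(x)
For integer n: J_n(-x) = (-1)^n J_n(x)
With n = 9: J_9(-x) = (-1)^9 J_9(x) = -J_9(x)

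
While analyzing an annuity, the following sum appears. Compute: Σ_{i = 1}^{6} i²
Using formula: Σ i^2 = n(n + 1)(2n + 1)/6 = 6·7·13/6 = 91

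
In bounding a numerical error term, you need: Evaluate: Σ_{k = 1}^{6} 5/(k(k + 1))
Partial fractions: 5/(k(k+1)) = 5/k - 5/(k+1)
Telescoping sum: 5(1-1/7) = 5·6/7

Answer: 30/7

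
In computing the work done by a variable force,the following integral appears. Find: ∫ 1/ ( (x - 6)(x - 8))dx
Partial fractions: 1/((x-6)(x-8)) = A/(x-6) + B/(x-8)
A = -1/2, B = 1/2
∫ [-1/2· 1/(x-6) + 1/2· 1/(x-8)] dx
= (1/2)[ln|x-8| - ln|x-6|] + C

Answer: (1/2)·ln|(x-8)/(x-6)| + C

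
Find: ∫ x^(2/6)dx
Power rule: ∫ x^(1/3) dx = x^(4/3)/(4/3)+C

Answer: (3/4)·x^(4/3)+C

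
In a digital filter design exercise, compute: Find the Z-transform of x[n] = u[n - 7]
Using the time-shift property: Z{u[n-7]} = z^(-7) * z/(z-1)
= z^(-6)/(z-1)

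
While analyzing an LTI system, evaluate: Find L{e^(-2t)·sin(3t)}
First shifting: L{e^(at)f(t)} = F(s-a)
L{sin(3t)} = 3/(s² + 9)
Shift: 3/((s + 2)² + 9)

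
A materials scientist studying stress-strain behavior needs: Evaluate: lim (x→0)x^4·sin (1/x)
Squeeze theorem: -|x^4| ≤ x^4·sin(1/x) ≤ |x^4|
Since x^4 → 0 as x → 0, by squeeze theorem the limit is 0

Answer: 0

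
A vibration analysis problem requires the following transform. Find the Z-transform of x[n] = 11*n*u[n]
Z{n * u[n]} = z/(z-1)^2
By linearity: Z{11 * n * u[n]} = 11z/(z-1)^2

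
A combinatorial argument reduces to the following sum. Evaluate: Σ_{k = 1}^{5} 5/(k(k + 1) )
Partial fractions: 5/(k(k + 1))=5/k - 5/(k + 1)
Telescoping sum: 5(1 - 1/6)=5·5/6

Answer: 25/6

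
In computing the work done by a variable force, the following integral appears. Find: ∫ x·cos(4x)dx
By parts: u=x, dv=cos(4x) dx
du=dx, v=sin(4x)/4
=x·sin(4x)/4+cos(4x)/4²+C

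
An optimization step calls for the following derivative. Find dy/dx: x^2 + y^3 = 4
Differentiate: 2x+3y^2·(dy/dx) = 0
dy/dx = -2x/(3y^2)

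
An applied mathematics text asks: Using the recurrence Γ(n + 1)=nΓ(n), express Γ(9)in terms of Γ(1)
Γ(9)=8Γ(8)=8·7Γ(7)=...=8!·Γ(1)=40320·Γ(1)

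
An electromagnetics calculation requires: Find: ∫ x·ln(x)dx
By parts: u=ln(x), dv=x dx
du=1/x dx, v=x^2/2
=x^2·ln(x)/2 - ∫ x/2 dx
=x^2·ln(x)/2 - x^2/4 + C

Answer: x^2(ln(x)/2 - 1/4) + C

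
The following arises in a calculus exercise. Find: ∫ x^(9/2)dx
Power rule: ∫ x^(9/2) dx=x^(11/2)/(11/2) + C

Answer: (2/11)·x^(11/2) + C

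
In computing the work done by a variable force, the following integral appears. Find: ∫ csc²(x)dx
Since d/dx[-cot(x)] = csc²(x), integral = -cot(x) + C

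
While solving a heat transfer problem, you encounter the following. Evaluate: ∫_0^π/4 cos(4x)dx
Antiderivative: sin(4x)/4
Evaluate at bounds: [sin(4·π/4)/4] - [sin(4·0)/4]
= ((0) - (0))/4 = 0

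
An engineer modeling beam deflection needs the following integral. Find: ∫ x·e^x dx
Integration by parts: u=x, dv=e^x dx
du=dx, v=e^x
=x·e^x - ∫ e^x dx
=x·e^x - e^x + C

Answer: e^x(x - 1) + C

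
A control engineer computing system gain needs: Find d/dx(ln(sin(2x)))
Chain rule: d/dx[ln(u)] = u'/u where u = sin(2x)
u' = 2cos(2x)

Answer: (2cos(2x))/(sin(2x))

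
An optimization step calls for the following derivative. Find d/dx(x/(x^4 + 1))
Quotient rule: (f/g)'=(f'g - fg')/g²
f=x, f'=1
g=x^4+1, g'=4x^3

Answer: (1·(x^4+1)-4x^4)/(x^4+1)²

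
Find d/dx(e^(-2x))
Chain rule: d/dx[e^u]=e^u · u' where u=-2x
u'=-2

Answer: -2·e^(-2x)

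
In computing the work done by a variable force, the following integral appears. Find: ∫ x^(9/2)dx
Power rule: ∫ x^(9/2) dx=x^(11/2)/(11/2) + C

Answer: (2/11)·x^(11/2) + C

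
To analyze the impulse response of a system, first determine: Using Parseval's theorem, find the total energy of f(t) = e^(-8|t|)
Parseval's theorem: E=integral |f(t)|^2 dt=(1/2pi) integral |F(omega)|^2 domega
E=integral_{-inf}^{inf} e^(-16|t|) dt=2*integral_0^inf e^(-16t) dt=2/(2*8)=1/8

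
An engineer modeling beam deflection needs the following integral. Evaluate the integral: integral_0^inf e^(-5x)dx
integral_0^inf e^(-5x) dx=[-1/5*e^(-5x)]_0^inf
=0 - (-1/5)=1/5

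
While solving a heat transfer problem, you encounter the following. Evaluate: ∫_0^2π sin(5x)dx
Antiderivative: -cos(5x)/5
Evaluate at bounds: [-cos(5·2π)/5] - [-cos(5·0)/5]
=(-(1)+(1))/5=0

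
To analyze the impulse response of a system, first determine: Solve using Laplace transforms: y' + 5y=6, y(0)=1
Take L of both sides: sY(s) - 1 + 5Y(s)=6/s
Y(s)(s + 5)=6/s + 1
Y(s)=6/(s(s + 5)) + 1/(s + 5)
Partial fractions: 6/(s(s + 5))=(6/5)/s - (6/5)/(s + 5)
So Y(s)=(6/5)/s - (1/5)/(s + 5)
Inverse transform (L^(-1){1/s}=1, L^(-1){1/(s + 5)}=e^(-5t)):

Answer: y(t)=6/5 - (1/5)·e^(-5t)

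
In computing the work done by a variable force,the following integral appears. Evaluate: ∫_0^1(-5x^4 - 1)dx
Step 1: Find antiderivative F(x)=-x^5 - x
Step 2: F(1) - F(0)=-2 - (0)=-2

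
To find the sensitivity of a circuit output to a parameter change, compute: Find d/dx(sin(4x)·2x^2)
Product rule: (fg)'=f'g+fg'
f=sin(4x), f'=4·cos(4x)
g=2x^2, g'=4x

Answer: 8·cos(4x)·x^2+4·sin(4x)·x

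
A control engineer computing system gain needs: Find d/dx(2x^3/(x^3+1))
Quotient rule: (f/g)' = (f'g - fg')/g²
f = 2x^3, f' = 6x^2
g = x^3+1, g' = 3x^2

Answer: (6x^2·(x^3+1)-6x^5)/(x^3+1)²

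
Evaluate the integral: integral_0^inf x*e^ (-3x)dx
This is a Gamma integral. Substitute u=3x (du=3 dx):
integral_0^inf x*e^(-3x) dx=(1/3^2) integral_0^inf u^1*e^(-u) du
=Gamma(2)/3^2=1!/3^2=1/9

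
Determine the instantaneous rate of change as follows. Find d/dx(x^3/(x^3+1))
Quotient rule: (f/g)'=(f'g - fg')/g²
f=x^3, f'=3x^2
g=x^3+1, g'=3x^2

Answer: (3x^2·(x^3+1)-3x^5)/(x^3+1)²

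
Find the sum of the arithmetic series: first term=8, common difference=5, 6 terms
Last term: a_n = 8 + (6 - 1)·5 = 33
Sum = n(a_1 + a_n)/2 = 6(8 + 33)/2 = 123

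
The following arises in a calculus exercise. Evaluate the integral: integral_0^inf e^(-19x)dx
integral_0^inf e^(-19x) dx=[-1/19 * e^(-19x)]_0^inf
=0 - (-1/19)=1/19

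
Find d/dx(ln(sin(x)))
Chain rule: d/dx[ln(u)] = u'/u where u = sin(x)
u' = cos(x)

Answer: (cos(x))/(sin(x))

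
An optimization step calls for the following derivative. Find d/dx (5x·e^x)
Product rule: (fg)' = f'g + fg'
f = 5x, f' = 5
g = e^x, g' = e^x

Answer: 5·e^x + 5x·e^x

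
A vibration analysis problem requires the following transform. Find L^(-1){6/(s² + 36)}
L^(-1){w/(s²+w²)}=sin(wt)
Here w=6

Answer: sin(6t)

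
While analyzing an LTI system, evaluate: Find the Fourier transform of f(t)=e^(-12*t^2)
The Fourier transform of a Gaussian e^(-a * t^2) is sqrt(pi/a) * e^(-omega^2/(4a)).
With a = 12: F(omega) = sqrt(pi/12) * e^(-omega^2/48)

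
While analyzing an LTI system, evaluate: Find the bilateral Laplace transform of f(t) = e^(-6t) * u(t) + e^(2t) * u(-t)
For e^(-6t)*u(t): L = 1/(s+6), Re(s) > -6
For e^(2t)*u(-t): L = -1/(s-2), Re(s) < 2
Combined: F(s) = 1/(s+6)-1/(s-2), -6 < Re(s) < 2

Answer: 1/(s+6)-1/(s-2), ROC: -6 < Re(s) < 2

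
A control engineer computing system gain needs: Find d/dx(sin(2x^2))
Chain rule: d/dx[sin(u)]=cos(u)·u' where u=2x^2
u'=4x

Answer: 4x·cos(2x^2)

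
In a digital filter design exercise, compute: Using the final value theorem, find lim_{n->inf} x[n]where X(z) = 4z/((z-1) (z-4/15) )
Final value theorem: lim x[n] = lim_{z->1} (z-1)*X(z)
(z-1)*X(z) = 4z/(z-4/15)
As z->1: 4/(1-4/15) = 4/(11/15) = 60/11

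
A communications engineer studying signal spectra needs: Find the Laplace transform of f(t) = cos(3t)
L{cos(wt)}=s/(s²+w²)
L{cos(3t)}=s/(s²+9)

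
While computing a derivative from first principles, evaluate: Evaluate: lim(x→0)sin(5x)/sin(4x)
sin(u) ≈ u for small u:
sin(5x)/sin(4x) ≈ 5x/(4x) = 5/4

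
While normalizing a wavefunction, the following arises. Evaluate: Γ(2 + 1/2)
Γ(n+1/2)=(2n)!√π/(4^n·n!)
=24√π/(16·2)=(3/4)·√π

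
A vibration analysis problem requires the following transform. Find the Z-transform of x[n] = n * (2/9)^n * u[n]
Using the property Z{n*a^n*u[n]}=az/(z-a)^2
With a=2/9: X(z)=(2/9)z/(z - 2/9)^2, |z| > 2/9

Answer: (2/9)z/(z - 2/9)^2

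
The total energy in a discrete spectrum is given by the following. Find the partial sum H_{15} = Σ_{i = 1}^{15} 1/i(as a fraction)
H_15=1 + 1/2 + 1/3 + ... + 1/15
=1195757/360360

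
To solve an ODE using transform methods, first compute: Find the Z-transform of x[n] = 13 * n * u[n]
Z{n * u[n]} = z/(z-1)^2
By linearity: Z{13 * n * u[n]} = 13z/(z-1)^2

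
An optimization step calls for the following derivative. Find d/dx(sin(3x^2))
Chain rule: d/dx[sin(u)]=cos(u)·u' where u=3x^2
u'=6x

Answer: 6x·cos(3x^2)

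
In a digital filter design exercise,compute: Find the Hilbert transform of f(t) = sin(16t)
The Hilbert transform shifts each frequency component by -pi/2.
H{sin(wt)}=-cos(wt)
With w=16: H{sin(16t)}=-cos(16t)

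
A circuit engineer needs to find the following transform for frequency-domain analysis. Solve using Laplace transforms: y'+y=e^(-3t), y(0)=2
Take L: sY - 2+Y = 1/(s+3)
Y(s+1) = 1/(s+3)+2
Y = 1/((s+3)(s+1))+2/(s+1)
Partial fractions: 1/((s+3)(s+1)) = -(1/2)/(s+3)+(1/2)/(s+1)
So Y = -(1/2)/(s+3)+(5/2)/(s+1)
Inverse Laplace transform (L^(-1){1/(s+3)} = e^(-3t), L^(-1){1/(s+1)} = e^(-t)):

Answer: y(t) = (-1/2)·e^(-3t)+(5/2)·e^(-t)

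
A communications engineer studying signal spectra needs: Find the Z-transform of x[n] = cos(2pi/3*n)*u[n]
Z{cos(w0 * n) * u[n]}=z(z - cos(w0))/(z^2-2z * cos(w0)+1)
With w0=2pi/3: X(z)=z(z - cos(2pi/3))/(z^2-2z * cos(2pi/3)+1)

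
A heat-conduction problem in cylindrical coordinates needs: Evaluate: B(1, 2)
B(x,y) = Γ(x)Γ(y)/Γ(x+y) = (x-1)!(y-1)!/(x+y-1)!
B(1,2) = 0!·1!/2! = 1/2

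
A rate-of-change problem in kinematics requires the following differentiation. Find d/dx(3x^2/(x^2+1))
Quotient rule: (f/g)' = (f'g - fg')/g²
f = 3x^2, f' = 6x
g = x^2+1, g' = 2x

Answer: (6x·(x^2+1)-6x^3)/(x^2+1)²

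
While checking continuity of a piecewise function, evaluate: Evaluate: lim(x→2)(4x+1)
Polynomial is continuous, so substitute x=2:
4·2+1=9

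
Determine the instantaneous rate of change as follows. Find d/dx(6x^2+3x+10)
Power rule: d/dx(ax^n) = n·a·x^(n-1)
Term by term: 12·x + 3

Answer: 12x + 3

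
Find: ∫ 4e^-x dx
Since d/dx[e^-x]=- e^-x, we get -4e^-x+C

Answer: -4e^-x+C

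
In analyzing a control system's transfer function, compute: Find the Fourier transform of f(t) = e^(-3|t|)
Using the standard pair: F{e^(-a|t|)}=2a/(a^2 + omega^2)
With a=3: F(omega)=6/(9 + omega^2)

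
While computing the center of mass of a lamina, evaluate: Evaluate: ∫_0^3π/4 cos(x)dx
Antiderivative: sin(x)
Evaluate at bounds: [sin(1·3π/4)/1] - [sin(1·0)/1]
= ((√2/2) - (0))/1 = √2/2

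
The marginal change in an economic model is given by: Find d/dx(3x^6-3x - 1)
Power rule: d/dx(ax^n) = n·a·x^(n-1)
Term by term: 18·x^5-3

Answer: 18x^5-3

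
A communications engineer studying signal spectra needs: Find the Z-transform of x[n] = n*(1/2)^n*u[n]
Using the property Z{n*a^n*u[n]}=az/(z-a)^2
With a=1/2: X(z)=(1/2)z/(z - 1/2)^2, |z| > 1/2

Answer: (1/2)z/(z - 1/2)^2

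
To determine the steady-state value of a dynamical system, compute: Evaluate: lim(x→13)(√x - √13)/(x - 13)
Multiply by conjugate (√x + √13)/(√x + √13):
= (x - 13)/((x - 13)(√x + √13)) = 1/(√x + √13)
As x → 13: 1/(2√13)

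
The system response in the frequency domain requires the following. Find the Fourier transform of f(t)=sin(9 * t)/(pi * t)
sin(W * t)/(pi * t)=(W/pi) * sinc(W * t/pi) is the impulse response of the ideal low-pass filter with cutoff W (here W=9).
Its Fourier transform is a rectangular function:
F(omega)=1 for |omega| < 9, 0 otherwise

Answer: rect(omega/18) [i.e., 1 for |omega| < 9, 0 otherwise]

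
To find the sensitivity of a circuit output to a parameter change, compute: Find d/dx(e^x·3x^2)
Product rule: (fg)'=f'g + fg'
f=e^x, f'=e^x
g=3x^2, g'=6x

Answer: 3·e^x·x^2 + 6·e^x·x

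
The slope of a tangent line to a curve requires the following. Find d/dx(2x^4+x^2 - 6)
Power rule: d/dx(ax^n)=n·a·x^(n-1)
Term by term: 8·x^3 + 2·x

Answer: 8x^3 + 2x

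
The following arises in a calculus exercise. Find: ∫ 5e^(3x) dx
Since d/dx[e^(3x)]=3e^(3x), we get 5/3 e^(3x)+C

Answer: (5/3)e^(3x)+C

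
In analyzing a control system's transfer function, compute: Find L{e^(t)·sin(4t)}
First shifting: L{e^(at)f(t)}=F(s-a)
L{sin(4t)}=4/(s²+16)
Shift: 4/((s-1)²+16)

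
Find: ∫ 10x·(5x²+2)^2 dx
Let u = 5x² + 2, du = 10x dx
∫ u^2 du = u^3/3 + C

Answer: (5x² + 2)^3/3 + C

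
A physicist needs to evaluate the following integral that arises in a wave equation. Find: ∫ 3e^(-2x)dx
Since d/dx[e^(-2x)]=-2e^(-2x), we get -3/2 e^(-2x)+C

Answer: (-3/2)e^(-2x)+C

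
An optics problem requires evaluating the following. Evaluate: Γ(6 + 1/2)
Γ(n + 1/2) = (2n)!√π/(4^n·n!)
= 479001600√π/(4096·720) = (10395/64)·√π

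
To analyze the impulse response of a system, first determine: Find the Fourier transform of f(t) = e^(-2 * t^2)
The Fourier transform of a Gaussian e^(-a * t^2) is sqrt(pi/a) * e^(-omega^2/(4a)).
With a = 2: F(omega) = sqrt(pi/2) * e^(-omega^2/8)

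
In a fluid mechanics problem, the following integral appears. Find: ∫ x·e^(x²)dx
Let u=x², du=2x dx
∫ (1/2)e^u du=e^u/2 + C

Answer: e^(x²)/2 + C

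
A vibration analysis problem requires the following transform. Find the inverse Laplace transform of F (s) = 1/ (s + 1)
L^(-1){1/(s-a)}=c·e^(at)
Here a=-1, c=1

Answer: e^(-t)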